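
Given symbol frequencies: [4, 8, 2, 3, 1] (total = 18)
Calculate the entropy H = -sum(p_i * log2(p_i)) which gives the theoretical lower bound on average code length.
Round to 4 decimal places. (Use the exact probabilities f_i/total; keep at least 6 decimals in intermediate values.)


Per-symbol terms -p_i * log2(p_i) with p_i = f_i/18:
  p = 4/18 = 0.222222: log2(p) = -2.169925, -p*log2(p) = 0.482206
  p = 8/18 = 0.444444: log2(p) = -1.169925, -p*log2(p) = 0.519967
  p = 2/18 = 0.111111: log2(p) = -3.169925, -p*log2(p) = 0.352214
  p = 3/18 = 0.166667: log2(p) = -2.584963, -p*log2(p) = 0.430827
  p = 1/18 = 0.055556: log2(p) = -4.169925, -p*log2(p) = 0.231663
H = 0.482206 + 0.519967 + 0.352214 + 0.430827 + 0.231663 = 2.016877

H = 2.0169 bits/symbol


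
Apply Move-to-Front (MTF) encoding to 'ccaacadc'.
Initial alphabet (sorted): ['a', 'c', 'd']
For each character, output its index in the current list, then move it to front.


MTF encoding:
'c': index 1 in ['a', 'c', 'd'] -> ['c', 'a', 'd']
'c': index 0 in ['c', 'a', 'd'] -> ['c', 'a', 'd']
'a': index 1 in ['c', 'a', 'd'] -> ['a', 'c', 'd']
'a': index 0 in ['a', 'c', 'd'] -> ['a', 'c', 'd']
'c': index 1 in ['a', 'c', 'd'] -> ['c', 'a', 'd']
'a': index 1 in ['c', 'a', 'd'] -> ['a', 'c', 'd']
'd': index 2 in ['a', 'c', 'd'] -> ['d', 'a', 'c']
'c': index 2 in ['d', 'a', 'c'] -> ['c', 'd', 'a']


Output: [1, 0, 1, 0, 1, 1, 2, 2]


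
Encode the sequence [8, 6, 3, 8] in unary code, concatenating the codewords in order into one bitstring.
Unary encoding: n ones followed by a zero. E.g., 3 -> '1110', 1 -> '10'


Encode each number as n ones followed by a terminating 0:
  8 -> 111111110 (9 bits)
  6 -> 1111110 (7 bits)
  3 -> 1110 (4 bits)
  8 -> 111111110 (9 bits)
Total length = 9 + 7 + 4 + 9 = 29 bits.

Unary([8, 6, 3, 8]) = 11111111011111101110111111110 (29 bits)


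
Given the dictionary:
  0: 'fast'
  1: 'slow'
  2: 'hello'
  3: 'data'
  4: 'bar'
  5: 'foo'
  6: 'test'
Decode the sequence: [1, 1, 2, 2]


Look up each index in the dictionary:
  1 -> 'slow'
  1 -> 'slow'
  2 -> 'hello'
  2 -> 'hello'

Decoded: "slow slow hello hello"


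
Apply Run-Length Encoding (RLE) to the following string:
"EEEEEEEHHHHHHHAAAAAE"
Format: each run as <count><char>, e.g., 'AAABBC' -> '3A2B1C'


Scanning runs left to right:
  i=0: run of 'E' x 7 -> '7E'
  i=7: run of 'H' x 7 -> '7H'
  i=14: run of 'A' x 5 -> '5A'
  i=19: run of 'E' x 1 -> '1E'

RLE = 7E7H5A1E


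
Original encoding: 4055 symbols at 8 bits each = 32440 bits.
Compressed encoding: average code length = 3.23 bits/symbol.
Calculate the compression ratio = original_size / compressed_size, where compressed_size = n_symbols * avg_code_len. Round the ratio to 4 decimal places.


original_size = n_symbols * orig_bits = 4055 * 8 = 32440 bits
compressed_size = n_symbols * avg_code_len = 4055 * 3.23 = 13097.65 bits
ratio = original_size / compressed_size = 32440 / 13097.65 = 2.4768

Compression ratio = 2.4768


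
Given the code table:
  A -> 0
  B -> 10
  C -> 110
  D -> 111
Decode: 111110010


Decoding:
111 -> D
110 -> C
0 -> A
10 -> B


Result: DCAB


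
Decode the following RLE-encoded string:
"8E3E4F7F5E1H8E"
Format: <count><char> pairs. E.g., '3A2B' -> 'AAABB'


Expanding each <count><char> pair:
  8E -> 'EEEEEEEE'
  3E -> 'EEE'
  4F -> 'FFFF'
  7F -> 'FFFFFFF'
  5E -> 'EEEEE'
  1H -> 'H'
  8E -> 'EEEEEEEE'

Decoded = EEEEEEEEEEEFFFFFFFFFFFEEEEEHEEEEEEEE


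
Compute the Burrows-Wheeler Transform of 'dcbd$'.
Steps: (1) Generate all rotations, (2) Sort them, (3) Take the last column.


Rotations (sorted):
  0: $dcbd -> last char: d
  1: bd$dc -> last char: c
  2: cbd$d -> last char: d
  3: d$dcb -> last char: b
  4: dcbd$ -> last char: $


BWT = dcdb$


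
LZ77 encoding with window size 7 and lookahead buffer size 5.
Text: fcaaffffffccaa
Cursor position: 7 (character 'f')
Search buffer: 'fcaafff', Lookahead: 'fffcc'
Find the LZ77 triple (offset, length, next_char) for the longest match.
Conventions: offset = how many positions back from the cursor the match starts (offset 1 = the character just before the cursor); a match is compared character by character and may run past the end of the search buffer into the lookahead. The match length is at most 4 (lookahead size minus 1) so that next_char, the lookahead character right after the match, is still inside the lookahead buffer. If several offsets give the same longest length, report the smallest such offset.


Try each offset into the search buffer:
  offset=1 (pos 6, char 'f'): match length 3
  offset=2 (pos 5, char 'f'): match length 3
  offset=3 (pos 4, char 'f'): match length 3
  offset=4 (pos 3, char 'a'): match length 0
  offset=5 (pos 2, char 'a'): match length 0
  offset=6 (pos 1, char 'c'): match length 0
  offset=7 (pos 0, char 'f'): match length 1
Longest match has length 3, found at offsets 1, 2, 3; take the smallest, offset 1.
next_char = character at position 7 + 3 = 10 -> 'c'

Best match: offset=1, length=3 (matching 'fff' starting at position 6)
LZ77 triple: (1, 3, 'c')


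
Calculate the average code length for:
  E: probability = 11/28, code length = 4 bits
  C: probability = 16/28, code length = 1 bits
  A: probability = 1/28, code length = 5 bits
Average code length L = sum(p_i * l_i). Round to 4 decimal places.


Weighted contributions p_i * l_i:
  E: (11/28) * 4 = 44/28
  C: (16/28) * 1 = 16/28
  A: (1/28) * 5 = 5/28
Sum = (44 + 16 + 5)/28 = 65/28

L = 65/28 = 2.3214 bits/symbol


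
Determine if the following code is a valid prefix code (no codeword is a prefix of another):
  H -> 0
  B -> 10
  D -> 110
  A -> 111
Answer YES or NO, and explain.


Checking each pair (does one codeword prefix another?):
  H='0' vs B='10': no prefix
  H='0' vs D='110': no prefix
  H='0' vs A='111': no prefix
  B='10' vs H='0': no prefix
  B='10' vs D='110': no prefix
  B='10' vs A='111': no prefix
  D='110' vs H='0': no prefix
  D='110' vs B='10': no prefix
  D='110' vs A='111': no prefix
  A='111' vs H='0': no prefix
  A='111' vs B='10': no prefix
  A='111' vs D='110': no prefix
No violation found over all pairs.

YES -- this is a valid prefix code. No codeword is a prefix of any other codeword.


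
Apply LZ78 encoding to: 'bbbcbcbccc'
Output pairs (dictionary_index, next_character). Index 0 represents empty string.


LZ78 encoding steps:
Dictionary: {0: ''}
Step 1: w='' (idx 0), next='b' -> output (0, 'b'), add 'b' as idx 1
Step 2: w='b' (idx 1), next='b' -> output (1, 'b'), add 'bb' as idx 2
Step 3: w='' (idx 0), next='c' -> output (0, 'c'), add 'c' as idx 3
Step 4: w='b' (idx 1), next='c' -> output (1, 'c'), add 'bc' as idx 4
Step 5: w='bc' (idx 4), next='c' -> output (4, 'c'), add 'bcc' as idx 5
Step 6: w='c' (idx 3), end of input -> output (3, '')


Encoded: [(0, 'b'), (1, 'b'), (0, 'c'), (1, 'c'), (4, 'c'), (3, '')]


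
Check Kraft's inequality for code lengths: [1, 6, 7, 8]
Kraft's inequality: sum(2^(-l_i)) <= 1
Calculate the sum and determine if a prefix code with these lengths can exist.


Sum = 2^(-1) + 2^(-6) + 2^(-7) + 2^(-8)
    = 0.5 + 0.015625 + 0.0078125 + 0.00390625
    = 135/256 = 0.52734375
Since 0.52734375 <= 1, Kraft's inequality IS satisfied.
A prefix code with these lengths CAN exist.

Kraft sum = 0.52734375. Satisfied.


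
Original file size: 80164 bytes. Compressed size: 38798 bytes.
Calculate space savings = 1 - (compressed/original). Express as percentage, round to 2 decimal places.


ratio = compressed/original = 38798/80164 = 0.483983
savings = 1 - ratio = 1 - 0.483983 = 0.516017
as a percentage: 0.516017 * 100 = 51.6%

Space savings = 1 - 38798/80164 = 51.6%


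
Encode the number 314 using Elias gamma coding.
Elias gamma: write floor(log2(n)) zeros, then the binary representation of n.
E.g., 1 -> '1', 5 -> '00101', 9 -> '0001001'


num_bits = floor(log2(314)) + 1 = 9
leading_zeros = num_bits - 1 = 8
binary(314) = 100111010

Elias gamma(314) = '00000000' + '100111010' = 00000000100111010 (17 bits)


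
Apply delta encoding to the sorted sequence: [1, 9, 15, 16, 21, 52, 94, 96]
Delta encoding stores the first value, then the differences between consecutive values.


First value: 1
Deltas:
  9 - 1 = 8
  15 - 9 = 6
  16 - 15 = 1
  21 - 16 = 5
  52 - 21 = 31
  94 - 52 = 42
  96 - 94 = 2


Delta encoded: [1, 8, 6, 1, 5, 31, 42, 2]


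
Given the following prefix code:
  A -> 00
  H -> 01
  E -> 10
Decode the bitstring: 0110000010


Decoding step by step:
Bits 01 -> H
Bits 10 -> E
Bits 00 -> A
Bits 00 -> A
Bits 10 -> E


Decoded message: HEAAE


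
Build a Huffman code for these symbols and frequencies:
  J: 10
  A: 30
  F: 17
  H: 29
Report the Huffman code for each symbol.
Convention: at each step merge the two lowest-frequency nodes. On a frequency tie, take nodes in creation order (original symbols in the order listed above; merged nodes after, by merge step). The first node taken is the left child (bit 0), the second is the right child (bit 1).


Huffman tree construction:
Step 1: Merge J(10) + F(17) = 27
Step 2: Merge (J+F)(27) + H(29) = 56
Step 3: Merge A(30) + ((J+F)+H)(56) = 86
Read each symbol's code off the tree from the root (left child = 0, right child = 1).

Codes:
  J: 100 (length 3)
  A: 0 (length 1)
  F: 101 (length 3)
  H: 11 (length 2)
Average code length: 169/86 = 1.9651 bits/symbol


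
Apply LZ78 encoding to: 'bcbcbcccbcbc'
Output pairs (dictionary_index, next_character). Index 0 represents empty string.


LZ78 encoding steps:
Dictionary: {0: ''}
Step 1: w='' (idx 0), next='b' -> output (0, 'b'), add 'b' as idx 1
Step 2: w='' (idx 0), next='c' -> output (0, 'c'), add 'c' as idx 2
Step 3: w='b' (idx 1), next='c' -> output (1, 'c'), add 'bc' as idx 3
Step 4: w='bc' (idx 3), next='c' -> output (3, 'c'), add 'bcc' as idx 4
Step 5: w='c' (idx 2), next='b' -> output (2, 'b'), add 'cb' as idx 5
Step 6: w='cb' (idx 5), next='c' -> output (5, 'c'), add 'cbc' as idx 6


Encoded: [(0, 'b'), (0, 'c'), (1, 'c'), (3, 'c'), (2, 'b'), (5, 'c')]


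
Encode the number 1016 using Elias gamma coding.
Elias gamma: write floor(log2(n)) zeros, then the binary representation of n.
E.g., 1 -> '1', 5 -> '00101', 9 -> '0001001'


num_bits = floor(log2(1016)) + 1 = 10
leading_zeros = num_bits - 1 = 9
binary(1016) = 1111111000

Elias gamma(1016) = '000000000' + '1111111000' = 0000000001111111000 (19 bits)


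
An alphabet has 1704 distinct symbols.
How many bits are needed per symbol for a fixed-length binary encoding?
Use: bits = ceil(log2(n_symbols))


log2(1704) = 10.7347
Bracket: 2^10 = 1024 < 1704 <= 2^11 = 2048
So ceil(log2(1704)) = 11

bits = ceil(log2(1704)) = ceil(10.7347) = 11 bits


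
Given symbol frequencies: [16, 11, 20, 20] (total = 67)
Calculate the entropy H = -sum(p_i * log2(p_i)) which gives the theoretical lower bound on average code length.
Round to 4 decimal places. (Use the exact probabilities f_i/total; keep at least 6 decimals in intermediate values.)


Per-symbol terms -p_i * log2(p_i) with p_i = f_i/67:
  p = 16/67 = 0.238806: log2(p) = -2.066089, -p*log2(p) = 0.493394
  p = 11/67 = 0.164179: log2(p) = -2.606658, -p*log2(p) = 0.427959
  p = 20/67 = 0.298507: log2(p) = -1.744161, -p*log2(p) = 0.520645
  p = 20/67 = 0.298507: log2(p) = -1.744161, -p*log2(p) = 0.520645
H = 0.493394 + 0.427959 + 0.520645 + 0.520645 = 1.962643

H = 1.9626 bits/symbol


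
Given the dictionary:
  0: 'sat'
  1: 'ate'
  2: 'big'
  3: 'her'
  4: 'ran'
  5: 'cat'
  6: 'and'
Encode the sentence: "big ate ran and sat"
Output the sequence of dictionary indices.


Look up each word in the dictionary:
  'big' -> 2
  'ate' -> 1
  'ran' -> 4
  'and' -> 6
  'sat' -> 0

Encoded: [2, 1, 4, 6, 0]


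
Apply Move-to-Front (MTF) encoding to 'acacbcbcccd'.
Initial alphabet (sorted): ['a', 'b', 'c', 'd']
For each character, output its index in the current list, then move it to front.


MTF encoding:
'a': index 0 in ['a', 'b', 'c', 'd'] -> ['a', 'b', 'c', 'd']
'c': index 2 in ['a', 'b', 'c', 'd'] -> ['c', 'a', 'b', 'd']
'a': index 1 in ['c', 'a', 'b', 'd'] -> ['a', 'c', 'b', 'd']
'c': index 1 in ['a', 'c', 'b', 'd'] -> ['c', 'a', 'b', 'd']
'b': index 2 in ['c', 'a', 'b', 'd'] -> ['b', 'c', 'a', 'd']
'c': index 1 in ['b', 'c', 'a', 'd'] -> ['c', 'b', 'a', 'd']
'b': index 1 in ['c', 'b', 'a', 'd'] -> ['b', 'c', 'a', 'd']
'c': index 1 in ['b', 'c', 'a', 'd'] -> ['c', 'b', 'a', 'd']
'c': index 0 in ['c', 'b', 'a', 'd'] -> ['c', 'b', 'a', 'd']
'c': index 0 in ['c', 'b', 'a', 'd'] -> ['c', 'b', 'a', 'd']
'd': index 3 in ['c', 'b', 'a', 'd'] -> ['d', 'c', 'b', 'a']


Output: [0, 2, 1, 1, 2, 1, 1, 1, 0, 0, 3]


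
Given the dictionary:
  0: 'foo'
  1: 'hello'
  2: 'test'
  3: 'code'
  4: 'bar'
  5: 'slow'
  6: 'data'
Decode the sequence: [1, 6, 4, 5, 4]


Look up each index in the dictionary:
  1 -> 'hello'
  6 -> 'data'
  4 -> 'bar'
  5 -> 'slow'
  4 -> 'bar'

Decoded: "hello data bar slow bar"


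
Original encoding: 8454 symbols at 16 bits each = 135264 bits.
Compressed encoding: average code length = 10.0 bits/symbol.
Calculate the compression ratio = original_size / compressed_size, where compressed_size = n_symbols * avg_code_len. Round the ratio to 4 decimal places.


original_size = n_symbols * orig_bits = 8454 * 16 = 135264 bits
compressed_size = n_symbols * avg_code_len = 8454 * 10.0 = 84540.0 bits
ratio = original_size / compressed_size = 135264 / 84540.0 = 1.6

Compression ratio = 1.6


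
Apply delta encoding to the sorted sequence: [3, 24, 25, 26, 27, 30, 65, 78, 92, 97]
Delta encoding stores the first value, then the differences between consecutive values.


First value: 3
Deltas:
  24 - 3 = 21
  25 - 24 = 1
  26 - 25 = 1
  27 - 26 = 1
  30 - 27 = 3
  65 - 30 = 35
  78 - 65 = 13
  92 - 78 = 14
  97 - 92 = 5


Delta encoded: [3, 21, 1, 1, 1, 3, 35, 13, 14, 5]


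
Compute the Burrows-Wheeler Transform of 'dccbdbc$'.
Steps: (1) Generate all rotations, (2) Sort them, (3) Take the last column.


Rotations (sorted):
  0: $dccbdbc -> last char: c
  1: bc$dccbd -> last char: d
  2: bdbc$dcc -> last char: c
  3: c$dccbdb -> last char: b
  4: cbdbc$dc -> last char: c
  5: ccbdbc$d -> last char: d
  6: dbc$dccb -> last char: b
  7: dccbdbc$ -> last char: $


BWT = cdcbcdb$


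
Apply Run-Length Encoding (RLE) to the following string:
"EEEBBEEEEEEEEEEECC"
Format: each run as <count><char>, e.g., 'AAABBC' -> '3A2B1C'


Scanning runs left to right:
  i=0: run of 'E' x 3 -> '3E'
  i=3: run of 'B' x 2 -> '2B'
  i=5: run of 'E' x 11 -> '11E'
  i=16: run of 'C' x 2 -> '2C'

RLE = 3E2B11E2C


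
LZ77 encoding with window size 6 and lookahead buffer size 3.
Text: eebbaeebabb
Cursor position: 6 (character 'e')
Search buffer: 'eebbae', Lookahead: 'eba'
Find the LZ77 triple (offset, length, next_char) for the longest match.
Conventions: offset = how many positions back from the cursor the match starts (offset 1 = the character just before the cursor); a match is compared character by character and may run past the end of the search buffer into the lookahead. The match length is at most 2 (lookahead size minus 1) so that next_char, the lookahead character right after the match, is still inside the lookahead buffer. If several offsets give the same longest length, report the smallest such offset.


Try each offset into the search buffer:
  offset=1 (pos 5, char 'e'): match length 1
  offset=2 (pos 4, char 'a'): match length 0
  offset=3 (pos 3, char 'b'): match length 0
  offset=4 (pos 2, char 'b'): match length 0
  offset=5 (pos 1, char 'e'): match length 2
  offset=6 (pos 0, char 'e'): match length 1
Longest match has length 2 at offset 5.
next_char = character at position 6 + 2 = 8 -> 'a'

Best match: offset=5, length=2 (matching 'eb' starting at position 1)
LZ77 triple: (5, 2, 'a')


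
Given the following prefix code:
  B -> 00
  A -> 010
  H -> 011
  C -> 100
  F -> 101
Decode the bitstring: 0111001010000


Decoding step by step:
Bits 011 -> H
Bits 100 -> C
Bits 101 -> F
Bits 00 -> B
Bits 00 -> B


Decoded message: HCFBB


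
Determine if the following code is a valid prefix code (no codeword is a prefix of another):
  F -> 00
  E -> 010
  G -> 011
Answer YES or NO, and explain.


Checking each pair (does one codeword prefix another?):
  F='00' vs E='010': no prefix
  F='00' vs G='011': no prefix
  E='010' vs F='00': no prefix
  E='010' vs G='011': no prefix
  G='011' vs F='00': no prefix
  G='011' vs E='010': no prefix
No violation found over all pairs.

YES -- this is a valid prefix code. No codeword is a prefix of any other codeword.


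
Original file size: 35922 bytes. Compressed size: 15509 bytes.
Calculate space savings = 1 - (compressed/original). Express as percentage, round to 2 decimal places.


ratio = compressed/original = 15509/35922 = 0.431741
savings = 1 - ratio = 1 - 0.431741 = 0.568259
as a percentage: 0.568259 * 100 = 56.83%

Space savings = 1 - 15509/35922 = 56.83%


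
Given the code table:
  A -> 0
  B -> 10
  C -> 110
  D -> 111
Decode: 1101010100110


Decoding:
110 -> C
10 -> B
10 -> B
10 -> B
0 -> A
110 -> C


Result: CBBBAC


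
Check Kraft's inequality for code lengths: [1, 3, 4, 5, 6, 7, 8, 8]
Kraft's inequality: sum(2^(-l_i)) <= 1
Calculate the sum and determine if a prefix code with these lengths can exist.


Sum = 2^(-1) + 2^(-3) + 2^(-4) + 2^(-5) + 2^(-6) + 2^(-7) + 2^(-8) + 2^(-8)
    = 0.5 + 0.125 + 0.0625 + 0.03125 + 0.015625 + 0.0078125 + 0.00390625 + 0.00390625
    = 192/256 = 0.75
Since 0.75 <= 1, Kraft's inequality IS satisfied.
A prefix code with these lengths CAN exist.

Kraft sum = 0.75. Satisfied.


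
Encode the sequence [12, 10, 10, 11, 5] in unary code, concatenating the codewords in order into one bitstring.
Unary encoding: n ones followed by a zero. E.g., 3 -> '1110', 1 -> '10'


Encode each number as n ones followed by a terminating 0:
  12 -> 1111111111110 (13 bits)
  10 -> 11111111110 (11 bits)
  10 -> 11111111110 (11 bits)
  11 -> 111111111110 (12 bits)
  5 -> 111110 (6 bits)
Total length = 13 + 11 + 11 + 12 + 6 = 53 bits.

Unary([12, 10, 10, 11, 5]) = 11111111111101111111111011111111110111111111110111110 (53 bits)


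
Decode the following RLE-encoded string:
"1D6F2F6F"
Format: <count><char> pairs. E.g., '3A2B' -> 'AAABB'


Expanding each <count><char> pair:
  1D -> 'D'
  6F -> 'FFFFFF'
  2F -> 'FF'
  6F -> 'FFFFFF'

Decoded = DFFFFFFFFFFFFFF


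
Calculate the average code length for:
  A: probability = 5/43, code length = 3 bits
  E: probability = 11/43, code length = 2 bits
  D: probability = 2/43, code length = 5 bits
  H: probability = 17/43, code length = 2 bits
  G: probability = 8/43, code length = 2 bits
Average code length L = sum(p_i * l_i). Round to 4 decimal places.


Weighted contributions p_i * l_i:
  A: (5/43) * 3 = 15/43
  E: (11/43) * 2 = 22/43
  D: (2/43) * 5 = 10/43
  H: (17/43) * 2 = 34/43
  G: (8/43) * 2 = 16/43
Sum = (15 + 22 + 10 + 34 + 16)/43 = 97/43

L = 97/43 = 2.2558 bits/symbol


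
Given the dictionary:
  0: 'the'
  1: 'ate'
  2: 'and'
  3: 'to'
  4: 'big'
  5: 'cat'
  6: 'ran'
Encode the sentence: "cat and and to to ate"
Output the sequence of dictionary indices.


Look up each word in the dictionary:
  'cat' -> 5
  'and' -> 2
  'and' -> 2
  'to' -> 3
  'to' -> 3
  'ate' -> 1

Encoded: [5, 2, 2, 3, 3, 1]


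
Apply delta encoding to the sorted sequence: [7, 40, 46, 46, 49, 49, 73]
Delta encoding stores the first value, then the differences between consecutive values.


First value: 7
Deltas:
  40 - 7 = 33
  46 - 40 = 6
  46 - 46 = 0
  49 - 46 = 3
  49 - 49 = 0
  73 - 49 = 24


Delta encoded: [7, 33, 6, 0, 3, 0, 24]


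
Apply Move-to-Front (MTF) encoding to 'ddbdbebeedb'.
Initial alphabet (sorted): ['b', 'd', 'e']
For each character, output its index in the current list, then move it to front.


MTF encoding:
'd': index 1 in ['b', 'd', 'e'] -> ['d', 'b', 'e']
'd': index 0 in ['d', 'b', 'e'] -> ['d', 'b', 'e']
'b': index 1 in ['d', 'b', 'e'] -> ['b', 'd', 'e']
'd': index 1 in ['b', 'd', 'e'] -> ['d', 'b', 'e']
'b': index 1 in ['d', 'b', 'e'] -> ['b', 'd', 'e']
'e': index 2 in ['b', 'd', 'e'] -> ['e', 'b', 'd']
'b': index 1 in ['e', 'b', 'd'] -> ['b', 'e', 'd']
'e': index 1 in ['b', 'e', 'd'] -> ['e', 'b', 'd']
'e': index 0 in ['e', 'b', 'd'] -> ['e', 'b', 'd']
'd': index 2 in ['e', 'b', 'd'] -> ['d', 'e', 'b']
'b': index 2 in ['d', 'e', 'b'] -> ['b', 'd', 'e']


Output: [1, 0, 1, 1, 1, 2, 1, 1, 0, 2, 2]


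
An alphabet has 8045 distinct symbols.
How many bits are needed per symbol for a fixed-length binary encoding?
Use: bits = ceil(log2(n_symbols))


log2(8045) = 12.9739
Bracket: 2^12 = 4096 < 8045 <= 2^13 = 8192
So ceil(log2(8045)) = 13

bits = ceil(log2(8045)) = ceil(12.9739) = 13 bits


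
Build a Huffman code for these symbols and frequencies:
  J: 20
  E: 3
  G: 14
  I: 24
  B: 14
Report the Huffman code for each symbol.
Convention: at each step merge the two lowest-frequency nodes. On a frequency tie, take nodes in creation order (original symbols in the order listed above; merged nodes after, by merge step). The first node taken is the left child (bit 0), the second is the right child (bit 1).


Huffman tree construction:
Step 1: Merge E(3) + G(14) = 17
Step 2: Merge B(14) + (E+G)(17) = 31
Step 3: Merge J(20) + I(24) = 44
Step 4: Merge (B+(E+G))(31) + (J+I)(44) = 75
Read each symbol's code off the tree from the root (left child = 0, right child = 1).

Codes:
  J: 10 (length 2)
  E: 010 (length 3)
  G: 011 (length 3)
  I: 11 (length 2)
  B: 00 (length 2)
Average code length: 167/75 = 2.2267 bits/symbol


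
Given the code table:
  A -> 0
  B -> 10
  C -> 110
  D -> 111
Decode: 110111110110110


Decoding:
110 -> C
111 -> D
110 -> C
110 -> C
110 -> C


Result: CDCCC


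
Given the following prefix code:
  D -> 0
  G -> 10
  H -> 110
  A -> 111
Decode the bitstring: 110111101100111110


Decoding step by step:
Bits 110 -> H
Bits 111 -> A
Bits 10 -> G
Bits 110 -> H
Bits 0 -> D
Bits 111 -> A
Bits 110 -> H


Decoded message: HAGHDAH


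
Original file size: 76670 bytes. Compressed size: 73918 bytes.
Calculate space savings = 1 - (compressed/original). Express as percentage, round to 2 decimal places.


ratio = compressed/original = 73918/76670 = 0.964106
savings = 1 - ratio = 1 - 0.964106 = 0.035894
as a percentage: 0.035894 * 100 = 3.59%

Space savings = 1 - 73918/76670 = 3.59%


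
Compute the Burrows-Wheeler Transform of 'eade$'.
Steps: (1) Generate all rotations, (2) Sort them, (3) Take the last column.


Rotations (sorted):
  0: $eade -> last char: e
  1: ade$e -> last char: e
  2: de$ea -> last char: a
  3: e$ead -> last char: d
  4: eade$ -> last char: $


BWT = eead$


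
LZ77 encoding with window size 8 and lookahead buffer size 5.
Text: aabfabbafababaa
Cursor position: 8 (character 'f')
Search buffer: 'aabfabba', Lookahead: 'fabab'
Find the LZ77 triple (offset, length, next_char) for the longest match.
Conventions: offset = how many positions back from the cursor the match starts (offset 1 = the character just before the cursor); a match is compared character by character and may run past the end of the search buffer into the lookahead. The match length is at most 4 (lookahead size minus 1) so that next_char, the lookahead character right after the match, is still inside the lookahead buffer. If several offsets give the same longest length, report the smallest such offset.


Try each offset into the search buffer:
  offset=1 (pos 7, char 'a'): match length 0
  offset=2 (pos 6, char 'b'): match length 0
  offset=3 (pos 5, char 'b'): match length 0
  offset=4 (pos 4, char 'a'): match length 0
  offset=5 (pos 3, char 'f'): match length 3
  offset=6 (pos 2, char 'b'): match length 0
  offset=7 (pos 1, char 'a'): match length 0
  offset=8 (pos 0, char 'a'): match length 0
Longest match has length 3 at offset 5.
next_char = character at position 8 + 3 = 11 -> 'a'

Best match: offset=5, length=3 (matching 'fab' starting at position 3)
LZ77 triple: (5, 3, 'a')


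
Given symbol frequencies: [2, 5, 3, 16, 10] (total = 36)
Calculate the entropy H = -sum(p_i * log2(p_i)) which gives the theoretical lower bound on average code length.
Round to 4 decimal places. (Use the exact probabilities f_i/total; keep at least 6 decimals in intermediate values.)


Per-symbol terms -p_i * log2(p_i) with p_i = f_i/36:
  p = 2/36 = 0.055556: log2(p) = -4.169925, -p*log2(p) = 0.231663
  p = 5/36 = 0.138889: log2(p) = -2.847997, -p*log2(p) = 0.395555
  p = 3/36 = 0.083333: log2(p) = -3.584963, -p*log2(p) = 0.298747
  p = 16/36 = 0.444444: log2(p) = -1.169925, -p*log2(p) = 0.519967
  p = 10/36 = 0.277778: log2(p) = -1.847997, -p*log2(p) = 0.513332
H = 0.231663 + 0.395555 + 0.298747 + 0.519967 + 0.513332 = 1.959264

H = 1.9593 bits/symbol


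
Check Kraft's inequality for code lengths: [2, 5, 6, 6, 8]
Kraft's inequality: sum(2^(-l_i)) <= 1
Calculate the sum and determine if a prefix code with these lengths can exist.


Sum = 2^(-2) + 2^(-5) + 2^(-6) + 2^(-6) + 2^(-8)
    = 0.25 + 0.03125 + 0.015625 + 0.015625 + 0.00390625
    = 81/256 = 0.31640625
Since 0.31640625 <= 1, Kraft's inequality IS satisfied.
A prefix code with these lengths CAN exist.

Kraft sum = 0.31640625. Satisfied.


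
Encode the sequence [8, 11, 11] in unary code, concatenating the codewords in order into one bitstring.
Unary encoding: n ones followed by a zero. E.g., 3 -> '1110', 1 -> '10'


Encode each number as n ones followed by a terminating 0:
  8 -> 111111110 (9 bits)
  11 -> 111111111110 (12 bits)
  11 -> 111111111110 (12 bits)
Total length = 9 + 12 + 12 = 33 bits.

Unary([8, 11, 11]) = 111111110111111111110111111111110 (33 bits)


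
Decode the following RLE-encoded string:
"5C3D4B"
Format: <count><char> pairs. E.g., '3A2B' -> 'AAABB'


Expanding each <count><char> pair:
  5C -> 'CCCCC'
  3D -> 'DDD'
  4B -> 'BBBB'

Decoded = CCCCCDDDBBBB


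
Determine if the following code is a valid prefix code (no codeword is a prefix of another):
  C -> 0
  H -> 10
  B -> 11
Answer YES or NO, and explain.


Checking each pair (does one codeword prefix another?):
  C='0' vs H='10': no prefix
  C='0' vs B='11': no prefix
  H='10' vs C='0': no prefix
  H='10' vs B='11': no prefix
  B='11' vs C='0': no prefix
  B='11' vs H='10': no prefix
No violation found over all pairs.

YES -- this is a valid prefix code. No codeword is a prefix of any other codeword.


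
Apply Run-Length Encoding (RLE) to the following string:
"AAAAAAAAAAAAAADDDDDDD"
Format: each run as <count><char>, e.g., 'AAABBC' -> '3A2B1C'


Scanning runs left to right:
  i=0: run of 'A' x 14 -> '14A'
  i=14: run of 'D' x 7 -> '7D'

RLE = 14A7D


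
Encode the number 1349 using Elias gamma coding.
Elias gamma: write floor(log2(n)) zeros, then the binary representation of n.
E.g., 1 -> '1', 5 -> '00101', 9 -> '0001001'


num_bits = floor(log2(1349)) + 1 = 11
leading_zeros = num_bits - 1 = 10
binary(1349) = 10101000101

Elias gamma(1349) = '0000000000' + '10101000101' = 000000000010101000101 (21 bits)


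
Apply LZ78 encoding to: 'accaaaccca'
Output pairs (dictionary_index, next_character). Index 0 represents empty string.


LZ78 encoding steps:
Dictionary: {0: ''}
Step 1: w='' (idx 0), next='a' -> output (0, 'a'), add 'a' as idx 1
Step 2: w='' (idx 0), next='c' -> output (0, 'c'), add 'c' as idx 2
Step 3: w='c' (idx 2), next='a' -> output (2, 'a'), add 'ca' as idx 3
Step 4: w='a' (idx 1), next='a' -> output (1, 'a'), add 'aa' as idx 4
Step 5: w='c' (idx 2), next='c' -> output (2, 'c'), add 'cc' as idx 5
Step 6: w='ca' (idx 3), end of input -> output (3, '')


Encoded: [(0, 'a'), (0, 'c'), (2, 'a'), (1, 'a'), (2, 'c'), (3, '')]


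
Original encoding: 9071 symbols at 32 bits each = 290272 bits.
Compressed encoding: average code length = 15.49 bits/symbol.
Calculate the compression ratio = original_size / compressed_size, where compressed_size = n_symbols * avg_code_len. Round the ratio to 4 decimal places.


original_size = n_symbols * orig_bits = 9071 * 32 = 290272 bits
compressed_size = n_symbols * avg_code_len = 9071 * 15.49 = 140509.79 bits
ratio = original_size / compressed_size = 290272 / 140509.79 = 2.0658

Compression ratio = 2.0658


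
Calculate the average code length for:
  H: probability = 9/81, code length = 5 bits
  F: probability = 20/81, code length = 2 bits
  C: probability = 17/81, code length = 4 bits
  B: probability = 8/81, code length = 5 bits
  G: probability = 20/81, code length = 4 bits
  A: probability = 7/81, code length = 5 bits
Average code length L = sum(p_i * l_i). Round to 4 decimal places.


Weighted contributions p_i * l_i:
  H: (9/81) * 5 = 45/81
  F: (20/81) * 2 = 40/81
  C: (17/81) * 4 = 68/81
  B: (8/81) * 5 = 40/81
  G: (20/81) * 4 = 80/81
  A: (7/81) * 5 = 35/81
Sum = (45 + 40 + 68 + 40 + 80 + 35)/81 = 308/81

L = 308/81 = 3.8025 bits/symbol


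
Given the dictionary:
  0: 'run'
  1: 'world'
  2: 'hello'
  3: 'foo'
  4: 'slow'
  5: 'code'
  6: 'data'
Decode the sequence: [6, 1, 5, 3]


Look up each index in the dictionary:
  6 -> 'data'
  1 -> 'world'
  5 -> 'code'
  3 -> 'foo'

Decoded: "data world code foo"


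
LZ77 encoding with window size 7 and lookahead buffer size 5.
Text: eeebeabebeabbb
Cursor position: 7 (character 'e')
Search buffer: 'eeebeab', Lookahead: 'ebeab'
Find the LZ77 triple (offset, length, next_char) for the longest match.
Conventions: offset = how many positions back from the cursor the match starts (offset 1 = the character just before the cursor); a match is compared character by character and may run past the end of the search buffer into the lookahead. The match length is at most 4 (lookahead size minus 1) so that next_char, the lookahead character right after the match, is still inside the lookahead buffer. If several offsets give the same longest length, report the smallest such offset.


Try each offset into the search buffer:
  offset=1 (pos 6, char 'b'): match length 0
  offset=2 (pos 5, char 'a'): match length 0
  offset=3 (pos 4, char 'e'): match length 1
  offset=4 (pos 3, char 'b'): match length 0
  offset=5 (pos 2, char 'e'): match length 4
  offset=6 (pos 1, char 'e'): match length 1
  offset=7 (pos 0, char 'e'): match length 1
Longest match has length 4 at offset 5.
next_char = character at position 7 + 4 = 11 -> 'b'

Best match: offset=5, length=4 (matching 'ebea' starting at position 2)
LZ77 triple: (5, 4, 'b')


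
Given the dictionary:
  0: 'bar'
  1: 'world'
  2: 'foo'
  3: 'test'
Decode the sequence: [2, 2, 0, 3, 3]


Look up each index in the dictionary:
  2 -> 'foo'
  2 -> 'foo'
  0 -> 'bar'
  3 -> 'test'
  3 -> 'test'

Decoded: "foo foo bar test test"


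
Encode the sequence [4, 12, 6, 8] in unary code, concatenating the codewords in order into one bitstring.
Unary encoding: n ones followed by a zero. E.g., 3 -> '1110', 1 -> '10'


Encode each number as n ones followed by a terminating 0:
  4 -> 11110 (5 bits)
  12 -> 1111111111110 (13 bits)
  6 -> 1111110 (7 bits)
  8 -> 111111110 (9 bits)
Total length = 5 + 13 + 7 + 9 = 34 bits.

Unary([4, 12, 6, 8]) = 1111011111111111101111110111111110 (34 bits)


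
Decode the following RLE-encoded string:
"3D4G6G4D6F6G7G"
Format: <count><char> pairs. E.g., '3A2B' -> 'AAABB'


Expanding each <count><char> pair:
  3D -> 'DDD'
  4G -> 'GGGG'
  6G -> 'GGGGGG'
  4D -> 'DDDD'
  6F -> 'FFFFFF'
  6G -> 'GGGGGG'
  7G -> 'GGGGGGG'

Decoded = DDDGGGGGGGGGGDDDDFFFFFFGGGGGGGGGGGGG


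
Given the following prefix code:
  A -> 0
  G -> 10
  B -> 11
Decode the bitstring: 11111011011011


Decoding step by step:
Bits 11 -> B
Bits 11 -> B
Bits 10 -> G
Bits 11 -> B
Bits 0 -> A
Bits 11 -> B
Bits 0 -> A
Bits 11 -> B


Decoded message: BBGBABAB


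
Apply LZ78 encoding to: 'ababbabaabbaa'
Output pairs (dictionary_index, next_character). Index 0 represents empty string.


LZ78 encoding steps:
Dictionary: {0: ''}
Step 1: w='' (idx 0), next='a' -> output (0, 'a'), add 'a' as idx 1
Step 2: w='' (idx 0), next='b' -> output (0, 'b'), add 'b' as idx 2
Step 3: w='a' (idx 1), next='b' -> output (1, 'b'), add 'ab' as idx 3
Step 4: w='b' (idx 2), next='a' -> output (2, 'a'), add 'ba' as idx 4
Step 5: w='ba' (idx 4), next='a' -> output (4, 'a'), add 'baa' as idx 5
Step 6: w='b' (idx 2), next='b' -> output (2, 'b'), add 'bb' as idx 6
Step 7: w='a' (idx 1), next='a' -> output (1, 'a'), add 'aa' as idx 7


Encoded: [(0, 'a'), (0, 'b'), (1, 'b'), (2, 'a'), (4, 'a'), (2, 'b'), (1, 'a')]


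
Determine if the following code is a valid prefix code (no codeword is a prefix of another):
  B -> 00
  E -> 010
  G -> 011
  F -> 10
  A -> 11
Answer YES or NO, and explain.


Checking each pair (does one codeword prefix another?):
  B='00' vs E='010': no prefix
  B='00' vs G='011': no prefix
  B='00' vs F='10': no prefix
  B='00' vs A='11': no prefix
  E='010' vs B='00': no prefix
  E='010' vs G='011': no prefix
  E='010' vs F='10': no prefix
  E='010' vs A='11': no prefix
  G='011' vs B='00': no prefix
  G='011' vs E='010': no prefix
  G='011' vs F='10': no prefix
  G='011' vs A='11': no prefix
  F='10' vs B='00': no prefix
  F='10' vs E='010': no prefix
  F='10' vs G='011': no prefix
  F='10' vs A='11': no prefix
  A='11' vs B='00': no prefix
  A='11' vs E='010': no prefix
  A='11' vs G='011': no prefix
  A='11' vs F='10': no prefix
No violation found over all pairs.

YES -- this is a valid prefix code. No codeword is a prefix of any other codeword.


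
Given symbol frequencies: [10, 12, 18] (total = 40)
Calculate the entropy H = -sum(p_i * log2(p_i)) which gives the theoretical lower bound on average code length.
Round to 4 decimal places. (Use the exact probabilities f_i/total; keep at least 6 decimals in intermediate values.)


Per-symbol terms -p_i * log2(p_i) with p_i = f_i/40:
  p = 10/40 = 0.250000: log2(p) = -2.000000, -p*log2(p) = 0.500000
  p = 12/40 = 0.300000: log2(p) = -1.736966, -p*log2(p) = 0.521090
  p = 18/40 = 0.450000: log2(p) = -1.152003, -p*log2(p) = 0.518401
H = 0.500000 + 0.521090 + 0.518401 = 1.539491

H = 1.5395 bits/symbol


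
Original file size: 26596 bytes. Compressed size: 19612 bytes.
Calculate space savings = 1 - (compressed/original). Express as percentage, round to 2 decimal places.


ratio = compressed/original = 19612/26596 = 0.737404
savings = 1 - ratio = 1 - 0.737404 = 0.262596
as a percentage: 0.262596 * 100 = 26.26%

Space savings = 1 - 19612/26596 = 26.26%


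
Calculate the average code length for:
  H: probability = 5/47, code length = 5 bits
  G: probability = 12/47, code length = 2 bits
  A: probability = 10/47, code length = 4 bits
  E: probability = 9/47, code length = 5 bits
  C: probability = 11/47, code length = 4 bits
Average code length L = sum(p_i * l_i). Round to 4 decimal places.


Weighted contributions p_i * l_i:
  H: (5/47) * 5 = 25/47
  G: (12/47) * 2 = 24/47
  A: (10/47) * 4 = 40/47
  E: (9/47) * 5 = 45/47
  C: (11/47) * 4 = 44/47
Sum = (25 + 24 + 40 + 45 + 44)/47 = 178/47

L = 178/47 = 3.7872 bits/symbol


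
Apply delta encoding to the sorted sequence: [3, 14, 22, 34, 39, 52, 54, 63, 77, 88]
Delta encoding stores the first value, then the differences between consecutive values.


First value: 3
Deltas:
  14 - 3 = 11
  22 - 14 = 8
  34 - 22 = 12
  39 - 34 = 5
  52 - 39 = 13
  54 - 52 = 2
  63 - 54 = 9
  77 - 63 = 14
  88 - 77 = 11


Delta encoded: [3, 11, 8, 12, 5, 13, 2, 9, 14, 11]


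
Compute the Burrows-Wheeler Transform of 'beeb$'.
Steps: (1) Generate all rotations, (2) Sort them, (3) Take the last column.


Rotations (sorted):
  0: $beeb -> last char: b
  1: b$bee -> last char: e
  2: beeb$ -> last char: $
  3: eb$be -> last char: e
  4: eeb$b -> last char: b


BWT = be$eb


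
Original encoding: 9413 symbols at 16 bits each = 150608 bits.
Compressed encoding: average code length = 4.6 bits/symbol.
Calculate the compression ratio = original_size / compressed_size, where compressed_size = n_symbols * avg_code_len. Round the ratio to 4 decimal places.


original_size = n_symbols * orig_bits = 9413 * 16 = 150608 bits
compressed_size = n_symbols * avg_code_len = 9413 * 4.6 = 43299.8 bits
ratio = original_size / compressed_size = 150608 / 43299.8 = 3.4783

Compression ratio = 3.4783


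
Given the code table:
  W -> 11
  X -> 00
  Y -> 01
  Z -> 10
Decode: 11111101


Decoding:
11 -> W
11 -> W
11 -> W
01 -> Y


Result: WWWY


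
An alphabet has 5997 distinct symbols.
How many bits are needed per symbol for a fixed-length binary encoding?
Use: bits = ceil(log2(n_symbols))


log2(5997) = 12.55
Bracket: 2^12 = 4096 < 5997 <= 2^13 = 8192
So ceil(log2(5997)) = 13

bits = ceil(log2(5997)) = ceil(12.55) = 13 bits


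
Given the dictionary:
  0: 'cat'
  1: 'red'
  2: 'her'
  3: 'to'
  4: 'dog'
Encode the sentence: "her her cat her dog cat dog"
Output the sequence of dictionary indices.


Look up each word in the dictionary:
  'her' -> 2
  'her' -> 2
  'cat' -> 0
  'her' -> 2
  'dog' -> 4
  'cat' -> 0
  'dog' -> 4

Encoded: [2, 2, 0, 2, 4, 0, 4]


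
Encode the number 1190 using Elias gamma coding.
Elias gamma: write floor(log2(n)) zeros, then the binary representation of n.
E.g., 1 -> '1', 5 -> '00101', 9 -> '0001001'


num_bits = floor(log2(1190)) + 1 = 11
leading_zeros = num_bits - 1 = 10
binary(1190) = 10010100110

Elias gamma(1190) = '0000000000' + '10010100110' = 000000000010010100110 (21 bits)


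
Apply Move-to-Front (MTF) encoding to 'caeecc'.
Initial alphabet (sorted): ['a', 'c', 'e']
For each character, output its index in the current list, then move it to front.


MTF encoding:
'c': index 1 in ['a', 'c', 'e'] -> ['c', 'a', 'e']
'a': index 1 in ['c', 'a', 'e'] -> ['a', 'c', 'e']
'e': index 2 in ['a', 'c', 'e'] -> ['e', 'a', 'c']
'e': index 0 in ['e', 'a', 'c'] -> ['e', 'a', 'c']
'c': index 2 in ['e', 'a', 'c'] -> ['c', 'e', 'a']
'c': index 0 in ['c', 'e', 'a'] -> ['c', 'e', 'a']


Output: [1, 1, 2, 0, 2, 0]


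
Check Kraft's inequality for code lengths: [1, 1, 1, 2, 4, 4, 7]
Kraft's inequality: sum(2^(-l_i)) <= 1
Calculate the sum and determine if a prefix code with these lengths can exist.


Sum = 2^(-1) + 2^(-1) + 2^(-1) + 2^(-2) + 2^(-4) + 2^(-4) + 2^(-7)
    = 0.5 + 0.5 + 0.5 + 0.25 + 0.0625 + 0.0625 + 0.0078125
    = 241/128 = 1.8828125
Since 1.8828125 > 1, Kraft's inequality is NOT satisfied.
A prefix code with these lengths CANNOT exist.

Kraft sum = 1.8828125. Not satisfied.


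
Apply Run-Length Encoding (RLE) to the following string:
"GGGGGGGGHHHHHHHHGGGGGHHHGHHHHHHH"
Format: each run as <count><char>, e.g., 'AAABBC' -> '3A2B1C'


Scanning runs left to right:
  i=0: run of 'G' x 8 -> '8G'
  i=8: run of 'H' x 8 -> '8H'
  i=16: run of 'G' x 5 -> '5G'
  i=21: run of 'H' x 3 -> '3H'
  i=24: run of 'G' x 1 -> '1G'
  i=25: run of 'H' x 7 -> '7H'

RLE = 8G8H5G3H1G7H


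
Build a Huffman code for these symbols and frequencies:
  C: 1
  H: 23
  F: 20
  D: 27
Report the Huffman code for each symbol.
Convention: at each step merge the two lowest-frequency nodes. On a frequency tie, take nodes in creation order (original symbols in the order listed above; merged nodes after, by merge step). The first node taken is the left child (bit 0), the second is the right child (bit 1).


Huffman tree construction:
Step 1: Merge C(1) + F(20) = 21
Step 2: Merge (C+F)(21) + H(23) = 44
Step 3: Merge D(27) + ((C+F)+H)(44) = 71
Read each symbol's code off the tree from the root (left child = 0, right child = 1).

Codes:
  C: 100 (length 3)
  H: 11 (length 2)
  F: 101 (length 3)
  D: 0 (length 1)
Average code length: 136/71 = 1.9155 bits/symbol


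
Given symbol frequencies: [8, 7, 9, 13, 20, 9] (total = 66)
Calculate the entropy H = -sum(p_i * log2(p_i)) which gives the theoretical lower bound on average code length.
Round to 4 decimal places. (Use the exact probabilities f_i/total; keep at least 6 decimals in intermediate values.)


Per-symbol terms -p_i * log2(p_i) with p_i = f_i/66:
  p = 8/66 = 0.121212: log2(p) = -3.044394, -p*log2(p) = 0.369017
  p = 7/66 = 0.106061: log2(p) = -3.237039, -p*log2(p) = 0.343322
  p = 9/66 = 0.136364: log2(p) = -2.874469, -p*log2(p) = 0.391973
  p = 13/66 = 0.196970: log2(p) = -2.343954, -p*log2(p) = 0.461688
  p = 20/66 = 0.303030: log2(p) = -1.722466, -p*log2(p) = 0.521959
  p = 9/66 = 0.136364: log2(p) = -2.874469, -p*log2(p) = 0.391973
H = 0.369017 + 0.343322 + 0.391973 + 0.461688 + 0.521959 + 0.391973 = 2.479932

H = 2.4799 bits/symbol
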